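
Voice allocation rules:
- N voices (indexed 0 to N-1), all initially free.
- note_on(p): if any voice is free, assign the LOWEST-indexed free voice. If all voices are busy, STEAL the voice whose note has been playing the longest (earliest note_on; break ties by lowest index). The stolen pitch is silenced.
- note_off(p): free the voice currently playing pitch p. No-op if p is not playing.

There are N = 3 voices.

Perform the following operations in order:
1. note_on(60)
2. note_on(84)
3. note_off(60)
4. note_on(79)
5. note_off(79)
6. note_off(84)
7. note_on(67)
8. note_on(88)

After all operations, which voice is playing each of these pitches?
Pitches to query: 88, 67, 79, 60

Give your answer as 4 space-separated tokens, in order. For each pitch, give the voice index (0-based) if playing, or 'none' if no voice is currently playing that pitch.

Op 1: note_on(60): voice 0 is free -> assigned | voices=[60 - -]
Op 2: note_on(84): voice 1 is free -> assigned | voices=[60 84 -]
Op 3: note_off(60): free voice 0 | voices=[- 84 -]
Op 4: note_on(79): voice 0 is free -> assigned | voices=[79 84 -]
Op 5: note_off(79): free voice 0 | voices=[- 84 -]
Op 6: note_off(84): free voice 1 | voices=[- - -]
Op 7: note_on(67): voice 0 is free -> assigned | voices=[67 - -]
Op 8: note_on(88): voice 1 is free -> assigned | voices=[67 88 -]

Answer: 1 0 none none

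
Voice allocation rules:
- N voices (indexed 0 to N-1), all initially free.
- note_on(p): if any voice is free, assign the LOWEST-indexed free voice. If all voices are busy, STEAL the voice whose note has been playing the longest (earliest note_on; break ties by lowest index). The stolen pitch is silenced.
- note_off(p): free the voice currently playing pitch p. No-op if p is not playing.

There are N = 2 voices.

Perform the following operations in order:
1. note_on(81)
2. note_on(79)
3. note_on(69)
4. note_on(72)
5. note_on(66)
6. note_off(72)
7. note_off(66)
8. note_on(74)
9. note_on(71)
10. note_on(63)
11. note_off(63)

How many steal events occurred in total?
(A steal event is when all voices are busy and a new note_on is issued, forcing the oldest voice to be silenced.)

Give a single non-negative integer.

Answer: 4

Derivation:
Op 1: note_on(81): voice 0 is free -> assigned | voices=[81 -]
Op 2: note_on(79): voice 1 is free -> assigned | voices=[81 79]
Op 3: note_on(69): all voices busy, STEAL voice 0 (pitch 81, oldest) -> assign | voices=[69 79]
Op 4: note_on(72): all voices busy, STEAL voice 1 (pitch 79, oldest) -> assign | voices=[69 72]
Op 5: note_on(66): all voices busy, STEAL voice 0 (pitch 69, oldest) -> assign | voices=[66 72]
Op 6: note_off(72): free voice 1 | voices=[66 -]
Op 7: note_off(66): free voice 0 | voices=[- -]
Op 8: note_on(74): voice 0 is free -> assigned | voices=[74 -]
Op 9: note_on(71): voice 1 is free -> assigned | voices=[74 71]
Op 10: note_on(63): all voices busy, STEAL voice 0 (pitch 74, oldest) -> assign | voices=[63 71]
Op 11: note_off(63): free voice 0 | voices=[- 71]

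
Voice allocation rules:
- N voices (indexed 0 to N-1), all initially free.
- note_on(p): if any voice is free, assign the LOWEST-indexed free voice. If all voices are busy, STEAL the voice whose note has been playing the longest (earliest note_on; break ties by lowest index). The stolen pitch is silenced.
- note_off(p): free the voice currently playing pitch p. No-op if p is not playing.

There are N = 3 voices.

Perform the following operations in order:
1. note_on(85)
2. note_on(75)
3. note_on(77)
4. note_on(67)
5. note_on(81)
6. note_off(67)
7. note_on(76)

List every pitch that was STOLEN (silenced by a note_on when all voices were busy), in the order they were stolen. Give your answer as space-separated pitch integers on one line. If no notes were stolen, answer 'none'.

Answer: 85 75

Derivation:
Op 1: note_on(85): voice 0 is free -> assigned | voices=[85 - -]
Op 2: note_on(75): voice 1 is free -> assigned | voices=[85 75 -]
Op 3: note_on(77): voice 2 is free -> assigned | voices=[85 75 77]
Op 4: note_on(67): all voices busy, STEAL voice 0 (pitch 85, oldest) -> assign | voices=[67 75 77]
Op 5: note_on(81): all voices busy, STEAL voice 1 (pitch 75, oldest) -> assign | voices=[67 81 77]
Op 6: note_off(67): free voice 0 | voices=[- 81 77]
Op 7: note_on(76): voice 0 is free -> assigned | voices=[76 81 77]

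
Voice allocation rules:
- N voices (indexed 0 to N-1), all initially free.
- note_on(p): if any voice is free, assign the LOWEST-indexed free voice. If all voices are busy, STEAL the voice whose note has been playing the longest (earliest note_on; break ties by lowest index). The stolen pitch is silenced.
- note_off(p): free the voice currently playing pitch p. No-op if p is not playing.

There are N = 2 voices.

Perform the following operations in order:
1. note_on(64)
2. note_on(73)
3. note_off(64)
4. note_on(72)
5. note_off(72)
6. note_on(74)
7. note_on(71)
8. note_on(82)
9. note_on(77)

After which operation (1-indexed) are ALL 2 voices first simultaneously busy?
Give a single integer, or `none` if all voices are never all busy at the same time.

Answer: 2

Derivation:
Op 1: note_on(64): voice 0 is free -> assigned | voices=[64 -]
Op 2: note_on(73): voice 1 is free -> assigned | voices=[64 73]
Op 3: note_off(64): free voice 0 | voices=[- 73]
Op 4: note_on(72): voice 0 is free -> assigned | voices=[72 73]
Op 5: note_off(72): free voice 0 | voices=[- 73]
Op 6: note_on(74): voice 0 is free -> assigned | voices=[74 73]
Op 7: note_on(71): all voices busy, STEAL voice 1 (pitch 73, oldest) -> assign | voices=[74 71]
Op 8: note_on(82): all voices busy, STEAL voice 0 (pitch 74, oldest) -> assign | voices=[82 71]
Op 9: note_on(77): all voices busy, STEAL voice 1 (pitch 71, oldest) -> assign | voices=[82 77]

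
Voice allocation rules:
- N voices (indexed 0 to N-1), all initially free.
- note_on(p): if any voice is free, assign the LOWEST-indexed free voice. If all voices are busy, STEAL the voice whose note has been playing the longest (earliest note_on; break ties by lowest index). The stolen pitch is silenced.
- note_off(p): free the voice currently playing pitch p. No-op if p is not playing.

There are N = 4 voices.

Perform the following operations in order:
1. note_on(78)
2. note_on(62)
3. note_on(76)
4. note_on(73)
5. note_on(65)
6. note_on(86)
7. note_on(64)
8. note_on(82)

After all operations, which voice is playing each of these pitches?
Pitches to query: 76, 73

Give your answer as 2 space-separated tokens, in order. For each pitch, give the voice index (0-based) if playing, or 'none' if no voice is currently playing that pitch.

Op 1: note_on(78): voice 0 is free -> assigned | voices=[78 - - -]
Op 2: note_on(62): voice 1 is free -> assigned | voices=[78 62 - -]
Op 3: note_on(76): voice 2 is free -> assigned | voices=[78 62 76 -]
Op 4: note_on(73): voice 3 is free -> assigned | voices=[78 62 76 73]
Op 5: note_on(65): all voices busy, STEAL voice 0 (pitch 78, oldest) -> assign | voices=[65 62 76 73]
Op 6: note_on(86): all voices busy, STEAL voice 1 (pitch 62, oldest) -> assign | voices=[65 86 76 73]
Op 7: note_on(64): all voices busy, STEAL voice 2 (pitch 76, oldest) -> assign | voices=[65 86 64 73]
Op 8: note_on(82): all voices busy, STEAL voice 3 (pitch 73, oldest) -> assign | voices=[65 86 64 82]

Answer: none none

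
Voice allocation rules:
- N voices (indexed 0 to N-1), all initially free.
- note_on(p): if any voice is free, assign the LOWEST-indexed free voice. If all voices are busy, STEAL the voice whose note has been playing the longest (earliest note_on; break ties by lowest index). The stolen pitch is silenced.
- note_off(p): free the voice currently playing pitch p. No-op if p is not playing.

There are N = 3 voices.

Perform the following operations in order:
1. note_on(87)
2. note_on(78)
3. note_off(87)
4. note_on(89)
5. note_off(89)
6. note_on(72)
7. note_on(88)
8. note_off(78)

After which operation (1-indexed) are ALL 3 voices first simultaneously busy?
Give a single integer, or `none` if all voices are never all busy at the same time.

Answer: 7

Derivation:
Op 1: note_on(87): voice 0 is free -> assigned | voices=[87 - -]
Op 2: note_on(78): voice 1 is free -> assigned | voices=[87 78 -]
Op 3: note_off(87): free voice 0 | voices=[- 78 -]
Op 4: note_on(89): voice 0 is free -> assigned | voices=[89 78 -]
Op 5: note_off(89): free voice 0 | voices=[- 78 -]
Op 6: note_on(72): voice 0 is free -> assigned | voices=[72 78 -]
Op 7: note_on(88): voice 2 is free -> assigned | voices=[72 78 88]
Op 8: note_off(78): free voice 1 | voices=[72 - 88]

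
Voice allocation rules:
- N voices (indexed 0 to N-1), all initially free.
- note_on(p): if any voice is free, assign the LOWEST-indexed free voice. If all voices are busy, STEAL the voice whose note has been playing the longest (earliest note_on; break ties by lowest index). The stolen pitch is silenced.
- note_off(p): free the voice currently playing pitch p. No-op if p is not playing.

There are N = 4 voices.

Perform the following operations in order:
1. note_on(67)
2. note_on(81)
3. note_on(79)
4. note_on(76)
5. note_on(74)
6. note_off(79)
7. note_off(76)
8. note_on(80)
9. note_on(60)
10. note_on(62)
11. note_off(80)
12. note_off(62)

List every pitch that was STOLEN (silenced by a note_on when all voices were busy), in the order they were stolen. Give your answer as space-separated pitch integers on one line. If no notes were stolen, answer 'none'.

Op 1: note_on(67): voice 0 is free -> assigned | voices=[67 - - -]
Op 2: note_on(81): voice 1 is free -> assigned | voices=[67 81 - -]
Op 3: note_on(79): voice 2 is free -> assigned | voices=[67 81 79 -]
Op 4: note_on(76): voice 3 is free -> assigned | voices=[67 81 79 76]
Op 5: note_on(74): all voices busy, STEAL voice 0 (pitch 67, oldest) -> assign | voices=[74 81 79 76]
Op 6: note_off(79): free voice 2 | voices=[74 81 - 76]
Op 7: note_off(76): free voice 3 | voices=[74 81 - -]
Op 8: note_on(80): voice 2 is free -> assigned | voices=[74 81 80 -]
Op 9: note_on(60): voice 3 is free -> assigned | voices=[74 81 80 60]
Op 10: note_on(62): all voices busy, STEAL voice 1 (pitch 81, oldest) -> assign | voices=[74 62 80 60]
Op 11: note_off(80): free voice 2 | voices=[74 62 - 60]
Op 12: note_off(62): free voice 1 | voices=[74 - - 60]

Answer: 67 81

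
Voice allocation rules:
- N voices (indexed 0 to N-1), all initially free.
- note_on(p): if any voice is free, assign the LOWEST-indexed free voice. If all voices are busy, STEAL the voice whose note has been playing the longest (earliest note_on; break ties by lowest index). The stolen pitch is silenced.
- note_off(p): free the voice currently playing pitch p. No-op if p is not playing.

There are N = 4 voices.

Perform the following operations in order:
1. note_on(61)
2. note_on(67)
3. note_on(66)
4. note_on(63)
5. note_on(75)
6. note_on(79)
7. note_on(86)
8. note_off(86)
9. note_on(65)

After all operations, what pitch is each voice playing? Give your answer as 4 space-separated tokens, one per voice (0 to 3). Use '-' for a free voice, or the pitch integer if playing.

Op 1: note_on(61): voice 0 is free -> assigned | voices=[61 - - -]
Op 2: note_on(67): voice 1 is free -> assigned | voices=[61 67 - -]
Op 3: note_on(66): voice 2 is free -> assigned | voices=[61 67 66 -]
Op 4: note_on(63): voice 3 is free -> assigned | voices=[61 67 66 63]
Op 5: note_on(75): all voices busy, STEAL voice 0 (pitch 61, oldest) -> assign | voices=[75 67 66 63]
Op 6: note_on(79): all voices busy, STEAL voice 1 (pitch 67, oldest) -> assign | voices=[75 79 66 63]
Op 7: note_on(86): all voices busy, STEAL voice 2 (pitch 66, oldest) -> assign | voices=[75 79 86 63]
Op 8: note_off(86): free voice 2 | voices=[75 79 - 63]
Op 9: note_on(65): voice 2 is free -> assigned | voices=[75 79 65 63]

Answer: 75 79 65 63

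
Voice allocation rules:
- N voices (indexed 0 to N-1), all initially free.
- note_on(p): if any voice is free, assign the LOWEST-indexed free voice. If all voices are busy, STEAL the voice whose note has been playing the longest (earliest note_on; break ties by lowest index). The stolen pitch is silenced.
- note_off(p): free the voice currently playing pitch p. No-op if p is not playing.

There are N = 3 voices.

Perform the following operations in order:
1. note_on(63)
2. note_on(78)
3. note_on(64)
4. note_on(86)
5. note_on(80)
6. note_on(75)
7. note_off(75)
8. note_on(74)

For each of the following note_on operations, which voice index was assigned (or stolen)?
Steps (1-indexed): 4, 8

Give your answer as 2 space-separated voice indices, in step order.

Op 1: note_on(63): voice 0 is free -> assigned | voices=[63 - -]
Op 2: note_on(78): voice 1 is free -> assigned | voices=[63 78 -]
Op 3: note_on(64): voice 2 is free -> assigned | voices=[63 78 64]
Op 4: note_on(86): all voices busy, STEAL voice 0 (pitch 63, oldest) -> assign | voices=[86 78 64]
Op 5: note_on(80): all voices busy, STEAL voice 1 (pitch 78, oldest) -> assign | voices=[86 80 64]
Op 6: note_on(75): all voices busy, STEAL voice 2 (pitch 64, oldest) -> assign | voices=[86 80 75]
Op 7: note_off(75): free voice 2 | voices=[86 80 -]
Op 8: note_on(74): voice 2 is free -> assigned | voices=[86 80 74]

Answer: 0 2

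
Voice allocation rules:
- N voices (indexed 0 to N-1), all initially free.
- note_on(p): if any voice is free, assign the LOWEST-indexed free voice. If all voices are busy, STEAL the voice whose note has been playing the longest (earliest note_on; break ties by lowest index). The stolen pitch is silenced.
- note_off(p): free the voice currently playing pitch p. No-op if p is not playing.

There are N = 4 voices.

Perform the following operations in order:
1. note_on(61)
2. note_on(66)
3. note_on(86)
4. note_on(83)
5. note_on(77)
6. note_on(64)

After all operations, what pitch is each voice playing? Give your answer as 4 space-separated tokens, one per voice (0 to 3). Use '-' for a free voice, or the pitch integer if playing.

Op 1: note_on(61): voice 0 is free -> assigned | voices=[61 - - -]
Op 2: note_on(66): voice 1 is free -> assigned | voices=[61 66 - -]
Op 3: note_on(86): voice 2 is free -> assigned | voices=[61 66 86 -]
Op 4: note_on(83): voice 3 is free -> assigned | voices=[61 66 86 83]
Op 5: note_on(77): all voices busy, STEAL voice 0 (pitch 61, oldest) -> assign | voices=[77 66 86 83]
Op 6: note_on(64): all voices busy, STEAL voice 1 (pitch 66, oldest) -> assign | voices=[77 64 86 83]

Answer: 77 64 86 83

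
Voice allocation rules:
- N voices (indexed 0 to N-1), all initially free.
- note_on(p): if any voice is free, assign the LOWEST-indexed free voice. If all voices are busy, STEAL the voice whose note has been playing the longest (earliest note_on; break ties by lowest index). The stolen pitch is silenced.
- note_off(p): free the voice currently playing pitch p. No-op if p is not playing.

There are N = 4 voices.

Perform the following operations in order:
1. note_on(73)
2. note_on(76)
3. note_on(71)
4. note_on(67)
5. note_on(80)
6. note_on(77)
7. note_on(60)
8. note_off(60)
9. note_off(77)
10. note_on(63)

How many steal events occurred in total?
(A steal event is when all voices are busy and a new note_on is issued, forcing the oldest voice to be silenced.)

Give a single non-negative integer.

Op 1: note_on(73): voice 0 is free -> assigned | voices=[73 - - -]
Op 2: note_on(76): voice 1 is free -> assigned | voices=[73 76 - -]
Op 3: note_on(71): voice 2 is free -> assigned | voices=[73 76 71 -]
Op 4: note_on(67): voice 3 is free -> assigned | voices=[73 76 71 67]
Op 5: note_on(80): all voices busy, STEAL voice 0 (pitch 73, oldest) -> assign | voices=[80 76 71 67]
Op 6: note_on(77): all voices busy, STEAL voice 1 (pitch 76, oldest) -> assign | voices=[80 77 71 67]
Op 7: note_on(60): all voices busy, STEAL voice 2 (pitch 71, oldest) -> assign | voices=[80 77 60 67]
Op 8: note_off(60): free voice 2 | voices=[80 77 - 67]
Op 9: note_off(77): free voice 1 | voices=[80 - - 67]
Op 10: note_on(63): voice 1 is free -> assigned | voices=[80 63 - 67]

Answer: 3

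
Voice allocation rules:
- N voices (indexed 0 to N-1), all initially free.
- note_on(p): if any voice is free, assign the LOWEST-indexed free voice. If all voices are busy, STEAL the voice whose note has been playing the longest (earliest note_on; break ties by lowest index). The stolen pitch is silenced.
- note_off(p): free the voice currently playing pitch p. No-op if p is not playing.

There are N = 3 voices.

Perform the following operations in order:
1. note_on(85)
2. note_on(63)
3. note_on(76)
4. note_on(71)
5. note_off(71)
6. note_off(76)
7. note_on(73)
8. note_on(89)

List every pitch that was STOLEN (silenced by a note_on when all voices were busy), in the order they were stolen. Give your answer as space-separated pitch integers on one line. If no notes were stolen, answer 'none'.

Answer: 85

Derivation:
Op 1: note_on(85): voice 0 is free -> assigned | voices=[85 - -]
Op 2: note_on(63): voice 1 is free -> assigned | voices=[85 63 -]
Op 3: note_on(76): voice 2 is free -> assigned | voices=[85 63 76]
Op 4: note_on(71): all voices busy, STEAL voice 0 (pitch 85, oldest) -> assign | voices=[71 63 76]
Op 5: note_off(71): free voice 0 | voices=[- 63 76]
Op 6: note_off(76): free voice 2 | voices=[- 63 -]
Op 7: note_on(73): voice 0 is free -> assigned | voices=[73 63 -]
Op 8: note_on(89): voice 2 is free -> assigned | voices=[73 63 89]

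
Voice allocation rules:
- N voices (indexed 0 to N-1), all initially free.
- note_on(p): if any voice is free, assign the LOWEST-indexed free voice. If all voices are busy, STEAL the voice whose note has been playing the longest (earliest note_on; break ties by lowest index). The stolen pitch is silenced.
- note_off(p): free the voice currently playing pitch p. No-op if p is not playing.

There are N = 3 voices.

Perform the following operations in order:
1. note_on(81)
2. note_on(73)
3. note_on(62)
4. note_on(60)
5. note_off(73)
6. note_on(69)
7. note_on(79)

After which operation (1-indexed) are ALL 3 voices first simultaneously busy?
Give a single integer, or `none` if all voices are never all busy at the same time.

Answer: 3

Derivation:
Op 1: note_on(81): voice 0 is free -> assigned | voices=[81 - -]
Op 2: note_on(73): voice 1 is free -> assigned | voices=[81 73 -]
Op 3: note_on(62): voice 2 is free -> assigned | voices=[81 73 62]
Op 4: note_on(60): all voices busy, STEAL voice 0 (pitch 81, oldest) -> assign | voices=[60 73 62]
Op 5: note_off(73): free voice 1 | voices=[60 - 62]
Op 6: note_on(69): voice 1 is free -> assigned | voices=[60 69 62]
Op 7: note_on(79): all voices busy, STEAL voice 2 (pitch 62, oldest) -> assign | voices=[60 69 79]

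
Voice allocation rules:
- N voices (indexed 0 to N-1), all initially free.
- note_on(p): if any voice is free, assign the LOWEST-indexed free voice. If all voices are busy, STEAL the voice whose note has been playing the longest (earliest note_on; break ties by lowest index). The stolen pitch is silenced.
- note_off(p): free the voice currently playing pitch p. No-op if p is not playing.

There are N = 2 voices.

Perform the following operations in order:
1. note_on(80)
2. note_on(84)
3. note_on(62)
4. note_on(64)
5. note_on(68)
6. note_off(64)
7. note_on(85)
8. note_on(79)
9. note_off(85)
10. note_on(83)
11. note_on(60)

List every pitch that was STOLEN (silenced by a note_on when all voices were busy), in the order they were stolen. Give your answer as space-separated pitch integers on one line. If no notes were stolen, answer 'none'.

Op 1: note_on(80): voice 0 is free -> assigned | voices=[80 -]
Op 2: note_on(84): voice 1 is free -> assigned | voices=[80 84]
Op 3: note_on(62): all voices busy, STEAL voice 0 (pitch 80, oldest) -> assign | voices=[62 84]
Op 4: note_on(64): all voices busy, STEAL voice 1 (pitch 84, oldest) -> assign | voices=[62 64]
Op 5: note_on(68): all voices busy, STEAL voice 0 (pitch 62, oldest) -> assign | voices=[68 64]
Op 6: note_off(64): free voice 1 | voices=[68 -]
Op 7: note_on(85): voice 1 is free -> assigned | voices=[68 85]
Op 8: note_on(79): all voices busy, STEAL voice 0 (pitch 68, oldest) -> assign | voices=[79 85]
Op 9: note_off(85): free voice 1 | voices=[79 -]
Op 10: note_on(83): voice 1 is free -> assigned | voices=[79 83]
Op 11: note_on(60): all voices busy, STEAL voice 0 (pitch 79, oldest) -> assign | voices=[60 83]

Answer: 80 84 62 68 79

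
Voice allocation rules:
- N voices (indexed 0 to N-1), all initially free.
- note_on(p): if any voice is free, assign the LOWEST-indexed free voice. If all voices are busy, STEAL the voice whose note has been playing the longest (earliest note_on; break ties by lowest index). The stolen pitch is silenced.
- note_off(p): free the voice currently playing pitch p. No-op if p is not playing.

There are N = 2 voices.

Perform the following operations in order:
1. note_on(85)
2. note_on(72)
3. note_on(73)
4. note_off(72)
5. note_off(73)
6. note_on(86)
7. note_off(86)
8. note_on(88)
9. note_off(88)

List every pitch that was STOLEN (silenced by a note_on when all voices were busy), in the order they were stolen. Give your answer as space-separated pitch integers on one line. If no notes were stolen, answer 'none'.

Answer: 85

Derivation:
Op 1: note_on(85): voice 0 is free -> assigned | voices=[85 -]
Op 2: note_on(72): voice 1 is free -> assigned | voices=[85 72]
Op 3: note_on(73): all voices busy, STEAL voice 0 (pitch 85, oldest) -> assign | voices=[73 72]
Op 4: note_off(72): free voice 1 | voices=[73 -]
Op 5: note_off(73): free voice 0 | voices=[- -]
Op 6: note_on(86): voice 0 is free -> assigned | voices=[86 -]
Op 7: note_off(86): free voice 0 | voices=[- -]
Op 8: note_on(88): voice 0 is free -> assigned | voices=[88 -]
Op 9: note_off(88): free voice 0 | voices=[- -]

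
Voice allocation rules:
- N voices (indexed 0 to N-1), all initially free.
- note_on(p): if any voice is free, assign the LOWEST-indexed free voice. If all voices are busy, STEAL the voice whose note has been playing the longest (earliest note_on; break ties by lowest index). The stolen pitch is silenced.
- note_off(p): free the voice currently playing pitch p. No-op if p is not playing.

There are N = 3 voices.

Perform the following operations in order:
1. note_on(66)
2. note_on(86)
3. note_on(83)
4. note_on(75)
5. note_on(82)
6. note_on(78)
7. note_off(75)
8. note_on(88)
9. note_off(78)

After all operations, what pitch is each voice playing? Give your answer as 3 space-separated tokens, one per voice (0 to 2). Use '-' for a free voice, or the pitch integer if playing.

Op 1: note_on(66): voice 0 is free -> assigned | voices=[66 - -]
Op 2: note_on(86): voice 1 is free -> assigned | voices=[66 86 -]
Op 3: note_on(83): voice 2 is free -> assigned | voices=[66 86 83]
Op 4: note_on(75): all voices busy, STEAL voice 0 (pitch 66, oldest) -> assign | voices=[75 86 83]
Op 5: note_on(82): all voices busy, STEAL voice 1 (pitch 86, oldest) -> assign | voices=[75 82 83]
Op 6: note_on(78): all voices busy, STEAL voice 2 (pitch 83, oldest) -> assign | voices=[75 82 78]
Op 7: note_off(75): free voice 0 | voices=[- 82 78]
Op 8: note_on(88): voice 0 is free -> assigned | voices=[88 82 78]
Op 9: note_off(78): free voice 2 | voices=[88 82 -]

Answer: 88 82 -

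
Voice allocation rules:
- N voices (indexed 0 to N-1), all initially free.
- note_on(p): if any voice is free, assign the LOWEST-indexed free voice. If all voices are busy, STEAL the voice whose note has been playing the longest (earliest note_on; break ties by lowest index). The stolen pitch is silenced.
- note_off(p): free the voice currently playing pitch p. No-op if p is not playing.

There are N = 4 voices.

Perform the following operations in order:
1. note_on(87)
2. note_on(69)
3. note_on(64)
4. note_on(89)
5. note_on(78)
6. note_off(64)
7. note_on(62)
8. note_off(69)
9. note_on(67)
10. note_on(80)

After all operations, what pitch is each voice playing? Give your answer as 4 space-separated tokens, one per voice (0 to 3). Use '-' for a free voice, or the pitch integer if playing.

Answer: 78 67 62 80

Derivation:
Op 1: note_on(87): voice 0 is free -> assigned | voices=[87 - - -]
Op 2: note_on(69): voice 1 is free -> assigned | voices=[87 69 - -]
Op 3: note_on(64): voice 2 is free -> assigned | voices=[87 69 64 -]
Op 4: note_on(89): voice 3 is free -> assigned | voices=[87 69 64 89]
Op 5: note_on(78): all voices busy, STEAL voice 0 (pitch 87, oldest) -> assign | voices=[78 69 64 89]
Op 6: note_off(64): free voice 2 | voices=[78 69 - 89]
Op 7: note_on(62): voice 2 is free -> assigned | voices=[78 69 62 89]
Op 8: note_off(69): free voice 1 | voices=[78 - 62 89]
Op 9: note_on(67): voice 1 is free -> assigned | voices=[78 67 62 89]
Op 10: note_on(80): all voices busy, STEAL voice 3 (pitch 89, oldest) -> assign | voices=[78 67 62 80]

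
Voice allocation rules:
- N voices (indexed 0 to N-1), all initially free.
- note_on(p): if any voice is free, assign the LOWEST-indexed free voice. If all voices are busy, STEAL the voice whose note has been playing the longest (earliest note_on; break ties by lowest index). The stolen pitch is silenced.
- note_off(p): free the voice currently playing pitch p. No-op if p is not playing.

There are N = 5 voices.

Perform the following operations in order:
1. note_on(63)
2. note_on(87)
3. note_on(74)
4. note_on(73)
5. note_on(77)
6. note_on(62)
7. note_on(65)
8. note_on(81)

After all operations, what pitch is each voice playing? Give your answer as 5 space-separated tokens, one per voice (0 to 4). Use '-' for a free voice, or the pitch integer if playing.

Op 1: note_on(63): voice 0 is free -> assigned | voices=[63 - - - -]
Op 2: note_on(87): voice 1 is free -> assigned | voices=[63 87 - - -]
Op 3: note_on(74): voice 2 is free -> assigned | voices=[63 87 74 - -]
Op 4: note_on(73): voice 3 is free -> assigned | voices=[63 87 74 73 -]
Op 5: note_on(77): voice 4 is free -> assigned | voices=[63 87 74 73 77]
Op 6: note_on(62): all voices busy, STEAL voice 0 (pitch 63, oldest) -> assign | voices=[62 87 74 73 77]
Op 7: note_on(65): all voices busy, STEAL voice 1 (pitch 87, oldest) -> assign | voices=[62 65 74 73 77]
Op 8: note_on(81): all voices busy, STEAL voice 2 (pitch 74, oldest) -> assign | voices=[62 65 81 73 77]

Answer: 62 65 81 73 77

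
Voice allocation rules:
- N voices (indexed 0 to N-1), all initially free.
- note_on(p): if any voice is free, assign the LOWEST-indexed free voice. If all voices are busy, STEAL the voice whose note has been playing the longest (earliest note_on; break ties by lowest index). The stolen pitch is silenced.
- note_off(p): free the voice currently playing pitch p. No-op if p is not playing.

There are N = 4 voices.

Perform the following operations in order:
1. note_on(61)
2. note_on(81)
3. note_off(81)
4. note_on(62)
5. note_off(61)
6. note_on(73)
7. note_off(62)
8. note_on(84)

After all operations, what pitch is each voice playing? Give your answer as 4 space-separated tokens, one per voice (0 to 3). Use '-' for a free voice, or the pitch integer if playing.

Op 1: note_on(61): voice 0 is free -> assigned | voices=[61 - - -]
Op 2: note_on(81): voice 1 is free -> assigned | voices=[61 81 - -]
Op 3: note_off(81): free voice 1 | voices=[61 - - -]
Op 4: note_on(62): voice 1 is free -> assigned | voices=[61 62 - -]
Op 5: note_off(61): free voice 0 | voices=[- 62 - -]
Op 6: note_on(73): voice 0 is free -> assigned | voices=[73 62 - -]
Op 7: note_off(62): free voice 1 | voices=[73 - - -]
Op 8: note_on(84): voice 1 is free -> assigned | voices=[73 84 - -]

Answer: 73 84 - -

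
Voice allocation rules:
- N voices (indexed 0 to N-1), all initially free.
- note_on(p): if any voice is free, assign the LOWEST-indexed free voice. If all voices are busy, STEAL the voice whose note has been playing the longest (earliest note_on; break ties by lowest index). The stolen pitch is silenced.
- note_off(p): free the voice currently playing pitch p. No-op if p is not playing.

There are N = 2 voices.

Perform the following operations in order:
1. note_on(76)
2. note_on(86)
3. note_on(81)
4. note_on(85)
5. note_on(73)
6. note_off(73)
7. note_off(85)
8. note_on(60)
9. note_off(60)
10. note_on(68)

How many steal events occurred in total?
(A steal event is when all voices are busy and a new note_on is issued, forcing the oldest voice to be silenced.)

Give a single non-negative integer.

Op 1: note_on(76): voice 0 is free -> assigned | voices=[76 -]
Op 2: note_on(86): voice 1 is free -> assigned | voices=[76 86]
Op 3: note_on(81): all voices busy, STEAL voice 0 (pitch 76, oldest) -> assign | voices=[81 86]
Op 4: note_on(85): all voices busy, STEAL voice 1 (pitch 86, oldest) -> assign | voices=[81 85]
Op 5: note_on(73): all voices busy, STEAL voice 0 (pitch 81, oldest) -> assign | voices=[73 85]
Op 6: note_off(73): free voice 0 | voices=[- 85]
Op 7: note_off(85): free voice 1 | voices=[- -]
Op 8: note_on(60): voice 0 is free -> assigned | voices=[60 -]
Op 9: note_off(60): free voice 0 | voices=[- -]
Op 10: note_on(68): voice 0 is free -> assigned | voices=[68 -]

Answer: 3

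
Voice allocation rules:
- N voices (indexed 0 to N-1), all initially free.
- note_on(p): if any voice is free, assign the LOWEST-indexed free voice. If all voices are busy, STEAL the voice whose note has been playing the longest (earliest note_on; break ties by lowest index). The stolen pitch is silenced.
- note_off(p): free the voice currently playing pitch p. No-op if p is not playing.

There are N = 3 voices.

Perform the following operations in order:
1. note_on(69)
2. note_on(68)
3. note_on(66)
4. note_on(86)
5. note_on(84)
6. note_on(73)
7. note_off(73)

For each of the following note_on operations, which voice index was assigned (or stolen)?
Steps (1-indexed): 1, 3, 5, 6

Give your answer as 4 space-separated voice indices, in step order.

Op 1: note_on(69): voice 0 is free -> assigned | voices=[69 - -]
Op 2: note_on(68): voice 1 is free -> assigned | voices=[69 68 -]
Op 3: note_on(66): voice 2 is free -> assigned | voices=[69 68 66]
Op 4: note_on(86): all voices busy, STEAL voice 0 (pitch 69, oldest) -> assign | voices=[86 68 66]
Op 5: note_on(84): all voices busy, STEAL voice 1 (pitch 68, oldest) -> assign | voices=[86 84 66]
Op 6: note_on(73): all voices busy, STEAL voice 2 (pitch 66, oldest) -> assign | voices=[86 84 73]
Op 7: note_off(73): free voice 2 | voices=[86 84 -]

Answer: 0 2 1 2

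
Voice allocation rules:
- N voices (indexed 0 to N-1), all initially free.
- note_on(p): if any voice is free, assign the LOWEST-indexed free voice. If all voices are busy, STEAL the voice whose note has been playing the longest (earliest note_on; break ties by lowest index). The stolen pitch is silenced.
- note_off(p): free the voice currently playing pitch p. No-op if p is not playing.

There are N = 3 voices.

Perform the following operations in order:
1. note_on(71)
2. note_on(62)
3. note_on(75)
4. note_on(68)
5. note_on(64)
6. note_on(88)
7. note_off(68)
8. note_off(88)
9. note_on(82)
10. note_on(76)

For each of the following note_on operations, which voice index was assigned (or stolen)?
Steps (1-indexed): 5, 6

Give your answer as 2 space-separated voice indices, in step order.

Answer: 1 2

Derivation:
Op 1: note_on(71): voice 0 is free -> assigned | voices=[71 - -]
Op 2: note_on(62): voice 1 is free -> assigned | voices=[71 62 -]
Op 3: note_on(75): voice 2 is free -> assigned | voices=[71 62 75]
Op 4: note_on(68): all voices busy, STEAL voice 0 (pitch 71, oldest) -> assign | voices=[68 62 75]
Op 5: note_on(64): all voices busy, STEAL voice 1 (pitch 62, oldest) -> assign | voices=[68 64 75]
Op 6: note_on(88): all voices busy, STEAL voice 2 (pitch 75, oldest) -> assign | voices=[68 64 88]
Op 7: note_off(68): free voice 0 | voices=[- 64 88]
Op 8: note_off(88): free voice 2 | voices=[- 64 -]
Op 9: note_on(82): voice 0 is free -> assigned | voices=[82 64 -]
Op 10: note_on(76): voice 2 is free -> assigned | voices=[82 64 76]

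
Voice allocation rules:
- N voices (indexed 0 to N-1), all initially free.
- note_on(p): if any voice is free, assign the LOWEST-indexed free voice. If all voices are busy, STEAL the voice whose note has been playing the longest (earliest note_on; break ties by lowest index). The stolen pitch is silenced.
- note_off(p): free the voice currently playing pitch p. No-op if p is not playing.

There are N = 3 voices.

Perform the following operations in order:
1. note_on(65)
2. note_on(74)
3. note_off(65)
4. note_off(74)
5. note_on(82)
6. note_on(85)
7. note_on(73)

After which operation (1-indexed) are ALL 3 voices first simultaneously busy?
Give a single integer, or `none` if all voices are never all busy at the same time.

Op 1: note_on(65): voice 0 is free -> assigned | voices=[65 - -]
Op 2: note_on(74): voice 1 is free -> assigned | voices=[65 74 -]
Op 3: note_off(65): free voice 0 | voices=[- 74 -]
Op 4: note_off(74): free voice 1 | voices=[- - -]
Op 5: note_on(82): voice 0 is free -> assigned | voices=[82 - -]
Op 6: note_on(85): voice 1 is free -> assigned | voices=[82 85 -]
Op 7: note_on(73): voice 2 is free -> assigned | voices=[82 85 73]

Answer: 7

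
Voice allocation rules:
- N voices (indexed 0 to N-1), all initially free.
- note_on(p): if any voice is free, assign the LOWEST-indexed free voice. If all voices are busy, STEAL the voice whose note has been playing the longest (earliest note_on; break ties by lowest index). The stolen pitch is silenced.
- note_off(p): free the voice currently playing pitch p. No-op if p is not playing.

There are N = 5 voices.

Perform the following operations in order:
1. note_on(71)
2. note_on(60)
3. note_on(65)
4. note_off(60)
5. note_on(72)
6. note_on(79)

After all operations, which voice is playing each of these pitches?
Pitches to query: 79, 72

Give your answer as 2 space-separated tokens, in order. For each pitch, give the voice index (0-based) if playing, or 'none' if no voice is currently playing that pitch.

Op 1: note_on(71): voice 0 is free -> assigned | voices=[71 - - - -]
Op 2: note_on(60): voice 1 is free -> assigned | voices=[71 60 - - -]
Op 3: note_on(65): voice 2 is free -> assigned | voices=[71 60 65 - -]
Op 4: note_off(60): free voice 1 | voices=[71 - 65 - -]
Op 5: note_on(72): voice 1 is free -> assigned | voices=[71 72 65 - -]
Op 6: note_on(79): voice 3 is free -> assigned | voices=[71 72 65 79 -]

Answer: 3 1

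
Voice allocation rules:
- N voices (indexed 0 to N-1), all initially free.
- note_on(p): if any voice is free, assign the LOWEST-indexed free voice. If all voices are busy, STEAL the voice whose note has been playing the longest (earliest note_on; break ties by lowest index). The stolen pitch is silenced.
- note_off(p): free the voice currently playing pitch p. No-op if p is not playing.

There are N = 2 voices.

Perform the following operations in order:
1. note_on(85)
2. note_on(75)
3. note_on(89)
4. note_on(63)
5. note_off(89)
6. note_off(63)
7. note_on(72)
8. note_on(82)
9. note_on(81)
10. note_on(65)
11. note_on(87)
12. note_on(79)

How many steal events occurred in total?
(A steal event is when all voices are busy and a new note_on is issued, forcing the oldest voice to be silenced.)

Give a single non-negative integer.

Op 1: note_on(85): voice 0 is free -> assigned | voices=[85 -]
Op 2: note_on(75): voice 1 is free -> assigned | voices=[85 75]
Op 3: note_on(89): all voices busy, STEAL voice 0 (pitch 85, oldest) -> assign | voices=[89 75]
Op 4: note_on(63): all voices busy, STEAL voice 1 (pitch 75, oldest) -> assign | voices=[89 63]
Op 5: note_off(89): free voice 0 | voices=[- 63]
Op 6: note_off(63): free voice 1 | voices=[- -]
Op 7: note_on(72): voice 0 is free -> assigned | voices=[72 -]
Op 8: note_on(82): voice 1 is free -> assigned | voices=[72 82]
Op 9: note_on(81): all voices busy, STEAL voice 0 (pitch 72, oldest) -> assign | voices=[81 82]
Op 10: note_on(65): all voices busy, STEAL voice 1 (pitch 82, oldest) -> assign | voices=[81 65]
Op 11: note_on(87): all voices busy, STEAL voice 0 (pitch 81, oldest) -> assign | voices=[87 65]
Op 12: note_on(79): all voices busy, STEAL voice 1 (pitch 65, oldest) -> assign | voices=[87 79]

Answer: 6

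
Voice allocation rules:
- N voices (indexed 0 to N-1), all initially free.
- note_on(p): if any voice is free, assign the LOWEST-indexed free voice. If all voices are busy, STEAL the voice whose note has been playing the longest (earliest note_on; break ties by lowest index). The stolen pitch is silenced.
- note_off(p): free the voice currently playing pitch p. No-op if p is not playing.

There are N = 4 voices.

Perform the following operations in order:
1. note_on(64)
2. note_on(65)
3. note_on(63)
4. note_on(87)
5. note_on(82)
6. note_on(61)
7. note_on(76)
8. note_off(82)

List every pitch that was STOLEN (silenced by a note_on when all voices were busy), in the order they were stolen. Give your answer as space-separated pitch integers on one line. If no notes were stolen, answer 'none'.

Answer: 64 65 63

Derivation:
Op 1: note_on(64): voice 0 is free -> assigned | voices=[64 - - -]
Op 2: note_on(65): voice 1 is free -> assigned | voices=[64 65 - -]
Op 3: note_on(63): voice 2 is free -> assigned | voices=[64 65 63 -]
Op 4: note_on(87): voice 3 is free -> assigned | voices=[64 65 63 87]
Op 5: note_on(82): all voices busy, STEAL voice 0 (pitch 64, oldest) -> assign | voices=[82 65 63 87]
Op 6: note_on(61): all voices busy, STEAL voice 1 (pitch 65, oldest) -> assign | voices=[82 61 63 87]
Op 7: note_on(76): all voices busy, STEAL voice 2 (pitch 63, oldest) -> assign | voices=[82 61 76 87]
Op 8: note_off(82): free voice 0 | voices=[- 61 76 87]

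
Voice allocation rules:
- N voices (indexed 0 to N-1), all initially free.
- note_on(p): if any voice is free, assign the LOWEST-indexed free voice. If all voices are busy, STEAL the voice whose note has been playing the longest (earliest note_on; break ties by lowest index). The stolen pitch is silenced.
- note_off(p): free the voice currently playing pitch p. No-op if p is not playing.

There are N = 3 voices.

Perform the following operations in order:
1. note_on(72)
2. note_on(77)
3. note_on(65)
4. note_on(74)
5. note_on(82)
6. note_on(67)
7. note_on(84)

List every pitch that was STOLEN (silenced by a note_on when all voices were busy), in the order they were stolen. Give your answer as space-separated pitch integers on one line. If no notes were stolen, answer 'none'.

Op 1: note_on(72): voice 0 is free -> assigned | voices=[72 - -]
Op 2: note_on(77): voice 1 is free -> assigned | voices=[72 77 -]
Op 3: note_on(65): voice 2 is free -> assigned | voices=[72 77 65]
Op 4: note_on(74): all voices busy, STEAL voice 0 (pitch 72, oldest) -> assign | voices=[74 77 65]
Op 5: note_on(82): all voices busy, STEAL voice 1 (pitch 77, oldest) -> assign | voices=[74 82 65]
Op 6: note_on(67): all voices busy, STEAL voice 2 (pitch 65, oldest) -> assign | voices=[74 82 67]
Op 7: note_on(84): all voices busy, STEAL voice 0 (pitch 74, oldest) -> assign | voices=[84 82 67]

Answer: 72 77 65 74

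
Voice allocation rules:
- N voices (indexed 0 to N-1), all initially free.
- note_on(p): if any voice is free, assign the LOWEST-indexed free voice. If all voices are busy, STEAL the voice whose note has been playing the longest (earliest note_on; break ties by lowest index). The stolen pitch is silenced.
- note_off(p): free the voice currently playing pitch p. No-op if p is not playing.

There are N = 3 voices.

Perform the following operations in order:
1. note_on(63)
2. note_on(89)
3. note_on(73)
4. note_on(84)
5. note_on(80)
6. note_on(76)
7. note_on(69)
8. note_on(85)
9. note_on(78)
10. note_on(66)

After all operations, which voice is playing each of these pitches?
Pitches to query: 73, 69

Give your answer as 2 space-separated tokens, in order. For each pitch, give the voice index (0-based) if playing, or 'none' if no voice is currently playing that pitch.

Op 1: note_on(63): voice 0 is free -> assigned | voices=[63 - -]
Op 2: note_on(89): voice 1 is free -> assigned | voices=[63 89 -]
Op 3: note_on(73): voice 2 is free -> assigned | voices=[63 89 73]
Op 4: note_on(84): all voices busy, STEAL voice 0 (pitch 63, oldest) -> assign | voices=[84 89 73]
Op 5: note_on(80): all voices busy, STEAL voice 1 (pitch 89, oldest) -> assign | voices=[84 80 73]
Op 6: note_on(76): all voices busy, STEAL voice 2 (pitch 73, oldest) -> assign | voices=[84 80 76]
Op 7: note_on(69): all voices busy, STEAL voice 0 (pitch 84, oldest) -> assign | voices=[69 80 76]
Op 8: note_on(85): all voices busy, STEAL voice 1 (pitch 80, oldest) -> assign | voices=[69 85 76]
Op 9: note_on(78): all voices busy, STEAL voice 2 (pitch 76, oldest) -> assign | voices=[69 85 78]
Op 10: note_on(66): all voices busy, STEAL voice 0 (pitch 69, oldest) -> assign | voices=[66 85 78]

Answer: none none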